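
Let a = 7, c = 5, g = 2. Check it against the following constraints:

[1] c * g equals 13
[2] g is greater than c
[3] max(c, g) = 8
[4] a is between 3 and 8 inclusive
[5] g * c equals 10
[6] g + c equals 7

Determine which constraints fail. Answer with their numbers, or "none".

No — constraints 1, 2, 3 are not satisfied.

[1] c * g = 5 * 2 = 10, not 13  false
[2] g = 2, c = 5; 2 ≤ 5 (want >)  false
[3] max(5, 2) = 5, not 8  false
[4] a = 7 lies in [3, 8]  true
[5] g * c = 2 * 5 = 10  true
[6] g + c = 2 + 5 = 7  true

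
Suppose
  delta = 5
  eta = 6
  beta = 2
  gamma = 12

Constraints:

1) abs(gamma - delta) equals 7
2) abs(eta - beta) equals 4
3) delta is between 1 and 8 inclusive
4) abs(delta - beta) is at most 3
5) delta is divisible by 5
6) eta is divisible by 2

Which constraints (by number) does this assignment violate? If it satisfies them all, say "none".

1) abs(12 - 5) = 7 — satisfied.
2) abs(6 - 2) = 4 — satisfied.
3) delta = 5 lies in [1, 8] — satisfied.
4) abs(5 - 2) = 3; 3 ≤ 3 — satisfied.
5) 5 / 5 = 1, so 5 divides 5 — satisfied.
6) 6 / 2 = 3, so 2 divides 6 — satisfied.

Yes — all constraints hold.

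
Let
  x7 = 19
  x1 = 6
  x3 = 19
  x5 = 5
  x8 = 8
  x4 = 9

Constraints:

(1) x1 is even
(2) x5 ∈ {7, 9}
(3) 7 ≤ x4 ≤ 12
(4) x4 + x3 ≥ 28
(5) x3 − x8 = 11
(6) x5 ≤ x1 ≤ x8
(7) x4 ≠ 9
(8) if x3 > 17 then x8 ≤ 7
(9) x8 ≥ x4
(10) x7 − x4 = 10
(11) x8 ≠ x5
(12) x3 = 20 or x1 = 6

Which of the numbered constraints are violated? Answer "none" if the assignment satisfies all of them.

Constraints 2, 7, 8, 9 are violated.

(1) x1 = 6 is even — satisfied.
(2) x5 = 5 is not in {7, 9} — violated.
(3) x4 = 9 lies in [7, 12] — satisfied.
(4) x4 + x3 = 9 + 19 = 28; 28 ≥ 28 — satisfied.
(5) x3 − x8 = 19 − 8 = 11 — satisfied.
(6) values 5 ≤ 6 ≤ 8 — satisfied.
(7) x4 = 9, but 9 is required to differ — violated.
(8) x3 = 19 > 17, so we need x8 ≤ 7; but x8 = 8 > 7 — violated.
(9) x8 = 8, x4 = 9; 8 < 9 (want ≥) — violated.
(10) x7 − x4 = 19 − 9 = 10 — satisfied.
(11) x8 = 8, x5 = 5; distinct — satisfied.
(12) x3 = 19 ≠ 20, but x1 = 6 = 6 (second disjunct) — satisfied.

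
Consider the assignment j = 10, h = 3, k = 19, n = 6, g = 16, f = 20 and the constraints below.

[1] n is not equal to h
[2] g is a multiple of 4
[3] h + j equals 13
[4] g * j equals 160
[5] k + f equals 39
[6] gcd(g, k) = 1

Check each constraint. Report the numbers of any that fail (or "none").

None — every constraint holds.

[1] n = 6, h = 3; distinct  yes
[2] 16 / 4 = 4, so 4 divides 16  yes
[3] h + j = 3 + 10 = 13  yes
[4] g * j = 16 * 10 = 160  yes
[5] k + f = 19 + 20 = 39  yes
[6] gcd(16, 19) = 1  yes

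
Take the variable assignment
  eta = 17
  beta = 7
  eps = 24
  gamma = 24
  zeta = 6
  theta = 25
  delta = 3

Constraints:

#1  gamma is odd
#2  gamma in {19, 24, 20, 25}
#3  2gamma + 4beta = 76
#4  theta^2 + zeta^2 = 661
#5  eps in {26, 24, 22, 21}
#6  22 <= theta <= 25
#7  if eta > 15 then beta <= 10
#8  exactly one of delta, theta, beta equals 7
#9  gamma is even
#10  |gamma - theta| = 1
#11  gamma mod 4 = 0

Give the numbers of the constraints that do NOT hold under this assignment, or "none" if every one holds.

No — constraint 1 is not satisfied.

#1 gamma = 24 is even — fails.
#2 gamma = 24 is in {19, 24, 20, 25} — holds.
#3 2gamma + 4beta = 2(24) + 4(7) = 76 — holds.
#4 theta^2 + zeta^2 = 25^2 + 6^2 = 625 + 36 = 661 — holds.
#5 eps = 24 is in {26, 24, 22, 21} — holds.
#6 theta = 25 lies in [22, 25] — holds.
#7 eta = 17 > 15, so we need beta ≤ 10; beta = 7 ≤ 10 — holds.
#8 delta=3, theta=25, beta=7; 1 of them equals 7 — holds.
#9 gamma = 24 is even — holds.
#10 |24 - 25| = 1 — holds.
#11 24 mod 4 = 0 — holds.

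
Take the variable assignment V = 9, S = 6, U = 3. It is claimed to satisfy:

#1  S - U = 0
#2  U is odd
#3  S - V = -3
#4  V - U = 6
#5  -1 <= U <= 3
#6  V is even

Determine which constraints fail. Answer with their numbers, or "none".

Violated: 1 and 6.

#1 S - U = 6 - 3 = 3, not 0 — violated.
#2 U = 3 is odd — satisfied.
#3 S - V = 6 - 9 = -3 — satisfied.
#4 V - U = 9 - 3 = 6 — satisfied.
#5 U = 3 lies in [-1, 3] — satisfied.
#6 V = 9 is odd — violated.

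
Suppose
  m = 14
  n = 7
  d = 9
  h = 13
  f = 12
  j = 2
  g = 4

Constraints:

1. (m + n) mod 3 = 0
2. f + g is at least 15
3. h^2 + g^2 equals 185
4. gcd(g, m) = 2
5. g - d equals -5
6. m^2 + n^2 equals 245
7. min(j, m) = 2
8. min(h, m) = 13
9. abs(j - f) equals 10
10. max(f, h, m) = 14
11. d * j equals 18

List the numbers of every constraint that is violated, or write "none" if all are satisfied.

All constraints are satisfied.

1. m + n = 21; 21 mod 3 = 0  ✔
2. f + g = 12 + 4 = 16; 16 ≥ 15  ✔
3. h^2 + g^2 = 13^2 + 4^2 = 169 + 16 = 185  ✔
4. gcd(4, 14) = 2  ✔
5. g - d = 4 - 9 = -5  ✔
6. m^2 + n^2 = 14^2 + 7^2 = 196 + 49 = 245  ✔
7. min(2, 14) = 2  ✔
8. min(13, 14) = 13  ✔
9. abs(2 - 12) = 10  ✔
10. max(12, 13, 14) = 14  ✔
11. d * j = 9 * 2 = 18  ✔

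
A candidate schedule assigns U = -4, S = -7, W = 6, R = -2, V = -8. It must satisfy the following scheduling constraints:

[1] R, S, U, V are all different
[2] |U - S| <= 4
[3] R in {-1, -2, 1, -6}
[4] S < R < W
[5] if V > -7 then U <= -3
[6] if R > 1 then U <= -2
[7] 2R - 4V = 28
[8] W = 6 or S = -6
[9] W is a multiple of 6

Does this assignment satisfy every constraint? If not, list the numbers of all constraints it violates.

None — every constraint holds.

[1] values -2, -7, -4, -8 are pairwise distinct  OK
[2] |-4 - (-7)| = 3; 3 ≤ 4  OK
[3] R = -2 is in {-1, -2, 1, -6}  OK
[4] values -7 < -2 < 6  OK
[5] V = -8, not > -7; antecedent false, conditional vacuously true  OK
[6] R = -2, not > 1; antecedent false, conditional vacuously true  OK
[7] 2R - 4V = 2(-2) - 4(-8) = 28  OK
[8] W = 6 = 6 (first disjunct)  OK
[9] 6 / 6 = 1, so 6 divides 6  OK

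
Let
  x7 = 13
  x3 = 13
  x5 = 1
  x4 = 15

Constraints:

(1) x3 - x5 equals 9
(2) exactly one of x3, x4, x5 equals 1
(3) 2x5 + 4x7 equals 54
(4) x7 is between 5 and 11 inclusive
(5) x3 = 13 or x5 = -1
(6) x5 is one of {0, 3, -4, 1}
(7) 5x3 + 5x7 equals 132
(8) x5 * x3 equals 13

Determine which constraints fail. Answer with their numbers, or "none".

(1) x3 - x5 = 13 - 1 = 12, not 9  ✘
(2) x3=13, x4=15, x5=1; 1 of them equals 1  ✔
(3) 2x5 + 4x7 = 2(1) + 4(13) = 54  ✔
(4) x7 = 13 is outside [5, 11]  ✘
(5) x3 = 13 = 13 (first disjunct)  ✔
(6) x5 = 1 is in {0, 3, -4, 1}  ✔
(7) 5x3 + 5x7 = 5(13) + 5(13) = 130, not 132  ✘
(8) x5 * x3 = 1 * 13 = 13  ✔

Constraints 1, 4, 7 do not hold.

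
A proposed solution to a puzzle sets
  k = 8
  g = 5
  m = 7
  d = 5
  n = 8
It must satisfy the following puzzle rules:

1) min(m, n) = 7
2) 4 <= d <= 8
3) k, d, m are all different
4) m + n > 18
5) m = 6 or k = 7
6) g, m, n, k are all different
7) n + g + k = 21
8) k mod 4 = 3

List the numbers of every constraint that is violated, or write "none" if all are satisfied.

No — constraints 4, 5, 6, and 8 are not satisfied.

1) min(7, 8) = 7  true
2) d = 5 lies in [4, 8]  true
3) values 8, 5, 7 are pairwise distinct  true
4) m + n = 7 + 8 = 15; 15 ≤ 18, bound 18 not met  false
5) m = 7 ≠ 6 and k = 8 ≠ 7; both disjuncts false  false
6) n = k = 8, not all different  false
7) n + g + k = 8 + 5 + 8 = 21  true
8) 8 mod 4 = 0, not 3  false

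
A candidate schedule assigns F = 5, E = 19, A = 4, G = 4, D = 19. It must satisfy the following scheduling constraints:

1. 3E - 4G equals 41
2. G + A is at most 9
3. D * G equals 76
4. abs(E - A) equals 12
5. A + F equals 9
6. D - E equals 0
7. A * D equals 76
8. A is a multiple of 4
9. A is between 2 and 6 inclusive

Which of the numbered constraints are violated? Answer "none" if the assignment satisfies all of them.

Violated: 4.

1. 3E - 4G = 3(19) - 4(4) = 41  yes
2. G + A = 4 + 4 = 8; 8 ≤ 9  yes
3. D * G = 19 * 4 = 76  yes
4. abs(19 - 4) = 15, not 12  no
5. A + F = 4 + 5 = 9  yes
6. D - E = 19 - 19 = 0  yes
7. A * D = 4 * 19 = 76  yes
8. 4 / 4 = 1, so 4 divides 4  yes
9. A = 4 lies in [2, 6]  yes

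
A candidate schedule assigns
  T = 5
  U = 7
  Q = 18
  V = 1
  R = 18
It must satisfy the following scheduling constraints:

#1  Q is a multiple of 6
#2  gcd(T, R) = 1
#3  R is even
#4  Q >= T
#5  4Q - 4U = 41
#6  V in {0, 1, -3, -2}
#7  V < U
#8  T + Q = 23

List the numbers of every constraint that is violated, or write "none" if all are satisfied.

No — constraint 5 is not satisfied.

#1 18 / 6 = 3, so 6 divides 18  holds
#2 gcd(5, 18) = 1  holds
#3 R = 18 is even  holds
#4 Q = 18, T = 5; 18 ≥ 5  holds
#5 4Q - 4U = 4(18) - 4(7) = 44, not 41  fails
#6 V = 1 is in {0, 1, -3, -2}  holds
#7 V = 1, U = 7; 1 < 7  holds
#8 T + Q = 5 + 18 = 23  holds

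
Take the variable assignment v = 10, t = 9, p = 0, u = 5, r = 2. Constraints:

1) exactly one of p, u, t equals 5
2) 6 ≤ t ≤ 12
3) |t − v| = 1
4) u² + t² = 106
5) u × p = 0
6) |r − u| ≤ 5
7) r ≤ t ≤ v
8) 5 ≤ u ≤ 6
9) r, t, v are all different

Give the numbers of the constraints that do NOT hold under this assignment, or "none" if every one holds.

1) p=0, u=5, t=9; 1 of them equals 5  ✔
2) t = 9 lies in [6, 12]  ✔
3) |9 − 10| = 1  ✔
4) u² + t² = 5² + 9² = 25 + 81 = 106  ✔
5) u × p = 5 × 0 = 0  ✔
6) |2 − 5| = 3; 3 ≤ 5  ✔
7) values 2 ≤ 9 ≤ 10  ✔
8) u = 5 lies in [5, 6]  ✔
9) values 2, 9, 10 are pairwise distinct  ✔

Yes — all constraints hold.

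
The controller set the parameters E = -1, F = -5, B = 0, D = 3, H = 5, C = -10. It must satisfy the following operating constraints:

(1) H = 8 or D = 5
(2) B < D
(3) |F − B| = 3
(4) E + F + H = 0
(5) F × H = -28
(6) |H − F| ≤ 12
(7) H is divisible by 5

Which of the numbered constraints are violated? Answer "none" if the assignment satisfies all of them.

(1) H = 5 ≠ 8 and D = 3 ≠ 5; both disjuncts false — fails.
(2) B = 0, D = 3; 0 < 3 — holds.
(3) |-5 − 0| = 5, not 3 — fails.
(4) E + F + H = -1 + (-5) + 5 = -1, not 0 — fails.
(5) F × H = -5 × 5 = -25, not -28 — fails.
(6) |5 − (-5)| = 10; 10 ≤ 12 — holds.
(7) 5 / 5 = 1, so 5 divides 5 — holds.

Constraints 1, 3, 4, 5 do not hold.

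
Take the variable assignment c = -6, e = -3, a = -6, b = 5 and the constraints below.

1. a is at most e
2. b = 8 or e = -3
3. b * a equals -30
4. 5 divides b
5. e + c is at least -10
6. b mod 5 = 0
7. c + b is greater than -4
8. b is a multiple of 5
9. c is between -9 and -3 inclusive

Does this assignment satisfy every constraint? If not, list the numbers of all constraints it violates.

The assignment satisfies every constraint.

1. a = -6, e = -3; -6 ≤ -3  yes
2. b = 5 ≠ 8, but e = -3 = -3 (second disjunct)  yes
3. b * a = 5 * (-6) = -30  yes
4. 5 / 5 = 1, so 5 divides 5  yes
5. e + c = -3 + (-6) = -9; -9 ≥ -10  yes
6. 5 mod 5 = 0  yes
7. c + b = -6 + 5 = -1; -1 > -4  yes
8. 5 / 5 = 1, so 5 divides 5  yes
9. c = -6 lies in [-9, -3]  yes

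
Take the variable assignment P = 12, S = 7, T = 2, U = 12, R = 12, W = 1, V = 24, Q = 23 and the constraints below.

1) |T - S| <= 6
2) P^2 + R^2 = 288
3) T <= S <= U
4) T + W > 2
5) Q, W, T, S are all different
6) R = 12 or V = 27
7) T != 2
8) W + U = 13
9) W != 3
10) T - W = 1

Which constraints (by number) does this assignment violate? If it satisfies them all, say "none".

Violated: 7.

1) |2 - 7| = 5; 5 ≤ 6 — holds.
2) P^2 + R^2 = 12^2 + 12^2 = 144 + 144 = 288 — holds.
3) values 2 <= 7 <= 12 — holds.
4) T + W = 2 + 1 = 3; 3 > 2 — holds.
5) values 23, 1, 2, 7 are pairwise distinct — holds.
6) R = 12 = 12 (first disjunct) — holds.
7) T = 2, but 2 is required to differ — fails.
8) W + U = 1 + 12 = 13 — holds.
9) W = 1, and 1 ≠ 3 — holds.
10) T - W = 2 - 1 = 1 — holds.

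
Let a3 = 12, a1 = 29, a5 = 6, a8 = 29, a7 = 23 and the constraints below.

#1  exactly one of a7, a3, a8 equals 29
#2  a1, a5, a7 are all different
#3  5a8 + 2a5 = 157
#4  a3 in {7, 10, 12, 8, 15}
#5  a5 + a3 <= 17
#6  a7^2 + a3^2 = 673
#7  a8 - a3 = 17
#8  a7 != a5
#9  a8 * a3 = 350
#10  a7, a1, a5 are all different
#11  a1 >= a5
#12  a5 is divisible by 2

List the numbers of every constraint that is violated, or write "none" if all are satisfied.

#1 a7=23, a3=12, a8=29; 1 of them equals 29  yes
#2 values 29, 6, 23 are pairwise distinct  yes
#3 5a8 + 2a5 = 5(29) + 2(6) = 157  yes
#4 a3 = 12 is in {7, 10, 12, 8, 15}  yes
#5 a5 + a3 = 6 + 12 = 18; 18 > 17, bound 17 not met  no
#6 a7^2 + a3^2 = 23^2 + 12^2 = 529 + 144 = 673  yes
#7 a8 - a3 = 29 - 12 = 17  yes
#8 a7 = 23, a5 = 6; distinct  yes
#9 a8 * a3 = 29 * 12 = 348, not 350  no
#10 values 23, 29, 6 are pairwise distinct  yes
#11 a1 = 29, a5 = 6; 29 ≥ 6  yes
#12 6 / 2 = 3, so 2 divides 6  yes

Constraints 5 and 9 are violated.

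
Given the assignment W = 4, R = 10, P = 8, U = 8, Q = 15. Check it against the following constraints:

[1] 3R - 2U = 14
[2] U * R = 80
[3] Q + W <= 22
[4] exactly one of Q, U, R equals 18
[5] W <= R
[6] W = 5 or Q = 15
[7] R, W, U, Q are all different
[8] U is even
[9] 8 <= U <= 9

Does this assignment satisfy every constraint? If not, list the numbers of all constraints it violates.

[1] 3R - 2U = 3(10) - 2(8) = 14  ✔
[2] U * R = 8 * 10 = 80  ✔
[3] Q + W = 15 + 4 = 19; 19 ≤ 22  ✔
[4] Q=15, U=8, R=10; 0 of them equal 18, not exactly one  ✘
[5] W = 4, R = 10; 4 ≤ 10  ✔
[6] W = 4 ≠ 5, but Q = 15 = 15 (second disjunct)  ✔
[7] values 10, 4, 8, 15 are pairwise distinct  ✔
[8] U = 8 is even  ✔
[9] U = 8 lies in [8, 9]  ✔

Constraint 4 is violated.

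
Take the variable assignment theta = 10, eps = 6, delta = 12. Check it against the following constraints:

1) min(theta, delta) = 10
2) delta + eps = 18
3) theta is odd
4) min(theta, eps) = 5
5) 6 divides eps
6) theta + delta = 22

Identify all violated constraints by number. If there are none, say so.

1) min(10, 12) = 10  true
2) delta + eps = 12 + 6 = 18  true
3) theta = 10 is even  false
4) min(10, 6) = 6, not 5  false
5) 6 / 6 = 1, so 6 divides 6  true
6) theta + delta = 10 + 12 = 22  true

Violated: 3, 4.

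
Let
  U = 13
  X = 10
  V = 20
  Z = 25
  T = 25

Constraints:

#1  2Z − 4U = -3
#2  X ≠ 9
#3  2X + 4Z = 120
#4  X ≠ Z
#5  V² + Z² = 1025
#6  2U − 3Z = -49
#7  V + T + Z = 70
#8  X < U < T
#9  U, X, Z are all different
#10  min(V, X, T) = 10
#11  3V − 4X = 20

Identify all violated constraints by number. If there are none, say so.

No — constraint 1 is not satisfied.

#1 2Z − 4U = 2(25) − 4(13) = -2, not -3 — violated.
#2 X = 10, and 10 ≠ 9 — OK.
#3 2X + 4Z = 2(10) + 4(25) = 120 — OK.
#4 X = 10, Z = 25; distinct — OK.
#5 V² + Z² = 20² + 25² = 400 + 625 = 1025 — OK.
#6 2U − 3Z = 2(13) − 3(25) = -49 — OK.
#7 V + T + Z = 20 + 25 + 25 = 70 — OK.
#8 values 10 < 13 < 25 — OK.
#9 values 13, 10, 25 are pairwise distinct — OK.
#10 min(20, 10, 25) = 10 — OK.
#11 3V − 4X = 3(20) − 4(10) = 20 — OK.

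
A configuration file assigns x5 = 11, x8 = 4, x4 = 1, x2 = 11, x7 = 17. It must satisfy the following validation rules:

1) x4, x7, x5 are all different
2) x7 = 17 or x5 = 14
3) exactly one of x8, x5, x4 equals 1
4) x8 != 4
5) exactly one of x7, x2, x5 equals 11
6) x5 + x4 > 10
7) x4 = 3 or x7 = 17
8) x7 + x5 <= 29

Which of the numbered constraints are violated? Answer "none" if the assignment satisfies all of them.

1) values 1, 17, 11 are pairwise distinct — satisfied.
2) x7 = 17 = 17 (first disjunct) — satisfied.
3) x8=4, x5=11, x4=1; 1 of them equals 1 — satisfied.
4) x8 = 4, but 4 is required to differ — violated.
5) x7=17, x2=11, x5=11; 2 of them equal 11, not exactly one — violated.
6) x5 + x4 = 11 + 1 = 12; 12 > 10 — satisfied.
7) x4 = 1 ≠ 3, but x7 = 17 = 17 (second disjunct) — satisfied.
8) x7 + x5 = 17 + 11 = 28; 28 ≤ 29 — satisfied.

No — constraints 4 and 5 are not satisfied.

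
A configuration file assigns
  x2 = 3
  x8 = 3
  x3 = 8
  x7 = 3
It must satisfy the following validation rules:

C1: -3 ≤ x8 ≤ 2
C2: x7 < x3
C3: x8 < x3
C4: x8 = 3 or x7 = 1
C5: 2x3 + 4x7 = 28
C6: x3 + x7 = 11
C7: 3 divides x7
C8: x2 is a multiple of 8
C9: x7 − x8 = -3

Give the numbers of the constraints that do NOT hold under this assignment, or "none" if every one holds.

C1: x8 = 3 is outside [-3, 2]  ✗
C2: x7 = 3, x3 = 8; 3 < 8  ✓
C3: x8 = 3, x3 = 8; 3 < 8  ✓
C4: x8 = 3 = 3 (first disjunct)  ✓
C5: 2x3 + 4x7 = 2(8) + 4(3) = 28  ✓
C6: x3 + x7 = 8 + 3 = 11  ✓
C7: 3 / 3 = 1, so 3 divides 3  ✓
C8: 3 = 8×0 + 3, so 8 does not divide 3  ✗
C9: x7 − x8 = 3 − 3 = 0, not -3  ✗

No — constraints 1, 8, and 9 are not satisfied.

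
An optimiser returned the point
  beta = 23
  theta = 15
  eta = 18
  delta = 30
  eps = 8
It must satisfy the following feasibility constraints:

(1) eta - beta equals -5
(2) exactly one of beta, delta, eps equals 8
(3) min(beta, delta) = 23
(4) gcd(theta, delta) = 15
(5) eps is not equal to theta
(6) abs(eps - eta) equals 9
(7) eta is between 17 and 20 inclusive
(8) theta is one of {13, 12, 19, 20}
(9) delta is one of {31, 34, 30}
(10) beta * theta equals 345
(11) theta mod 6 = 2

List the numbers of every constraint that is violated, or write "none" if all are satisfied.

(1) eta - beta = 18 - 23 = -5 — satisfied.
(2) beta=23, delta=30, eps=8; 1 of them equals 8 — satisfied.
(3) min(23, 30) = 23 — satisfied.
(4) gcd(15, 30) = 15 — satisfied.
(5) eps = 8, theta = 15; distinct — satisfied.
(6) abs(8 - 18) = 10, not 9 — violated.
(7) eta = 18 lies in [17, 20] — satisfied.
(8) theta = 15 is not in {13, 12, 19, 20} — violated.
(9) delta = 30 is in {31, 34, 30} — satisfied.
(10) beta * theta = 23 * 15 = 345 — satisfied.
(11) 15 mod 6 = 3, not 2 — violated.

No — constraints 6, 8, and 11 are not satisfied.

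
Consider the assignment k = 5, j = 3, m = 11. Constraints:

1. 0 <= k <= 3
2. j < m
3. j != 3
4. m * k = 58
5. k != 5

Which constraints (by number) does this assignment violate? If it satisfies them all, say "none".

The assignment fails constraints 1, 3, 4, and 5.

1. k = 5 is outside [0, 3] — violated.
2. j = 3, m = 11; 3 < 11 — OK.
3. j = 3, but 3 is required to differ — violated.
4. m * k = 11 * 5 = 55, not 58 — violated.
5. k = 5, but 5 is required to differ — violated.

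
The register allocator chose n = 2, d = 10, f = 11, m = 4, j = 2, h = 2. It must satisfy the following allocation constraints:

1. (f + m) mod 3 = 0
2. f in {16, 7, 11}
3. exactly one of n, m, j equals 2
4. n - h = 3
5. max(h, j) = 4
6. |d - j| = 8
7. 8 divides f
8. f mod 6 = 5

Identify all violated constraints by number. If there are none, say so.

1. f + m = 15; 15 mod 3 = 0  holds
2. f = 11 is in {16, 7, 11}  holds
3. n=2, m=4, j=2; 2 of them equal 2, not exactly one  fails
4. n - h = 2 - 2 = 0, not 3  fails
5. max(2, 2) = 2, not 4  fails
6. |10 - 2| = 8  holds
7. 11 = 8*1 + 3, so 8 does not divide 11  fails
8. 11 mod 6 = 5  holds

Constraints 3, 4, 5, and 7 are violated.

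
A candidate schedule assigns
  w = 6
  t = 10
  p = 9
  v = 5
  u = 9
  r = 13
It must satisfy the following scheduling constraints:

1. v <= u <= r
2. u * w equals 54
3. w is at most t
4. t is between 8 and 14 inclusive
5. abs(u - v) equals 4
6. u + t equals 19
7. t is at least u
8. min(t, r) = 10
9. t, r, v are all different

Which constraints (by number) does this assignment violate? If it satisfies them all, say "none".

1. values 5 <= 9 <= 13  holds
2. u * w = 9 * 6 = 54  holds
3. w = 6, t = 10; 6 ≤ 10  holds
4. t = 10 lies in [8, 14]  holds
5. abs(9 - 5) = 4  holds
6. u + t = 9 + 10 = 19  holds
7. t = 10, u = 9; 10 ≥ 9  holds
8. min(10, 13) = 10  holds
9. values 10, 13, 5 are pairwise distinct  holds

No violations.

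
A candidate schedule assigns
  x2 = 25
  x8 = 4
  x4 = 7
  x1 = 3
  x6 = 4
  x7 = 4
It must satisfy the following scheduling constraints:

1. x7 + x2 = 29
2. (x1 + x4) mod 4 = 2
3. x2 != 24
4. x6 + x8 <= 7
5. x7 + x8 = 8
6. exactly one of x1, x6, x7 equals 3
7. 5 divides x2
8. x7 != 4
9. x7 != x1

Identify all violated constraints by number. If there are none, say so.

Constraints 4 and 8 do not hold.

1. x7 + x2 = 4 + 25 = 29  true
2. x1 + x4 = 10; 10 mod 4 = 2  true
3. x2 = 25, and 25 ≠ 24  true
4. x6 + x8 = 4 + 4 = 8; 8 > 7, bound 7 not met  false
5. x7 + x8 = 4 + 4 = 8  true
6. x1=3, x6=4, x7=4; 1 of them equals 3  true
7. 25 / 5 = 5, so 5 divides 25  true
8. x7 = 4, but 4 is required to differ  false
9. x7 = 4, x1 = 3; distinct  true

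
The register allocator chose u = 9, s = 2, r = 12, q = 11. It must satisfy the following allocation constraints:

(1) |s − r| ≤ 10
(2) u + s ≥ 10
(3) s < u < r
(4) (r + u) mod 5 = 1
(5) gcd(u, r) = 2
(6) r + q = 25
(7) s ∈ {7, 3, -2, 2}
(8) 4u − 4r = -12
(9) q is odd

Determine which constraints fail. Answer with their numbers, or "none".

Constraints 5 and 6 are violated.

(1) |2 − 12| = 10; 10 ≤ 10 — holds.
(2) u + s = 9 + 2 = 11; 11 ≥ 10 — holds.
(3) values 2 < 9 < 12 — holds.
(4) r + u = 21; 21 mod 5 = 1 — holds.
(5) gcd(9, 12) = 3, not 2 — does not hold.
(6) r + q = 12 + 11 = 23, not 25 — does not hold.
(7) s = 2 is in {7, 3, -2, 2} — holds.
(8) 4u − 4r = 4(9) − 4(12) = -12 — holds.
(9) q = 11 is odd — holds.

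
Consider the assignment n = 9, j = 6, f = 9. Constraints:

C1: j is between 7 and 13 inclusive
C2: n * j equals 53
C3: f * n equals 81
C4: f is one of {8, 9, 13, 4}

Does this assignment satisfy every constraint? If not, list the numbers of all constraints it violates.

C1: j = 6 is outside [7, 13] — violated.
C2: n * j = 9 * 6 = 54, not 53 — violated.
C3: f * n = 9 * 9 = 81 — satisfied.
C4: f = 9 is in {8, 9, 13, 4} — satisfied.

No — constraints 1 and 2 are not satisfied.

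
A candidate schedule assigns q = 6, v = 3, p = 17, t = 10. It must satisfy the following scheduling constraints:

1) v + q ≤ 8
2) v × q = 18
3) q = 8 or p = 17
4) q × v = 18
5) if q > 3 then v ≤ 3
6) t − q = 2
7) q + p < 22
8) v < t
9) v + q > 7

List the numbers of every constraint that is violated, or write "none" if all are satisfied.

Constraints 1, 6, 7 are violated.

1) v + q = 3 + 6 = 9; 9 > 8, bound 8 not met  ✗
2) v × q = 3 × 6 = 18  ✓
3) q = 6 ≠ 8, but p = 17 = 17 (second disjunct)  ✓
4) q × v = 6 × 3 = 18  ✓
5) q = 6 > 3, so we need v ≤ 3; v = 3 ≤ 3  ✓
6) t − q = 10 − 6 = 4, not 2  ✗
7) q + p = 6 + 17 = 23; 23 ≥ 22, bound 22 not met  ✗
8) v = 3, t = 10; 3 < 10  ✓
9) v + q = 3 + 6 = 9; 9 > 7  ✓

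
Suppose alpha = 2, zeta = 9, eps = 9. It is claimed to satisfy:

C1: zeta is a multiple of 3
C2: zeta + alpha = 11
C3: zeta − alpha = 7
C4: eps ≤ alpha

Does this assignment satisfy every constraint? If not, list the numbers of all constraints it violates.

C1: 9 / 3 = 3, so 3 divides 9  ✓
C2: zeta + alpha = 9 + 2 = 11  ✓
C3: zeta − alpha = 9 − 2 = 7  ✓
C4: eps = 9, alpha = 2; 9 > 2 (want ≤)  ✗

No — constraint 4 is not satisfied.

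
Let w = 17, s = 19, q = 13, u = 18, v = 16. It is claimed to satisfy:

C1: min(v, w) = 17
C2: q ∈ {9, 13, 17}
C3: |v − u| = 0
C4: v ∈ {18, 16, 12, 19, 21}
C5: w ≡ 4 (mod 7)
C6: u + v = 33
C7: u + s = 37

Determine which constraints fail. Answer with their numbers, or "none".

The assignment fails constraints 1, 3, 5, and 6.

C1: min(16, 17) = 16, not 17  ✗
C2: q = 13 is in {9, 13, 17}  ✓
C3: |16 − 18| = 2, not 0  ✗
C4: v = 16 is in {18, 16, 12, 19, 21}  ✓
C5: 17 mod 7 = 3, not 4  ✗
C6: u + v = 18 + 16 = 34, not 33  ✗
C7: u + s = 18 + 19 = 37  ✓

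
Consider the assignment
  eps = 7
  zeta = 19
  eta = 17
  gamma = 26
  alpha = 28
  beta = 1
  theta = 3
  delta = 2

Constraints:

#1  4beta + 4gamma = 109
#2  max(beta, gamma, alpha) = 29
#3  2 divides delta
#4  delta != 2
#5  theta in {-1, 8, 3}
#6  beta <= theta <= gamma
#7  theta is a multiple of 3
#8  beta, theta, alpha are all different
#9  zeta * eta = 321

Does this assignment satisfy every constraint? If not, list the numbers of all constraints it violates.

Constraints 1, 2, 4, and 9 are violated.

#1 4beta + 4gamma = 4(1) + 4(26) = 108, not 109 — does not hold.
#2 max(1, 26, 28) = 28, not 29 — does not hold.
#3 2 / 2 = 1, so 2 divides 2 — holds.
#4 delta = 2, but 2 is required to differ — does not hold.
#5 theta = 3 is in {-1, 8, 3} — holds.
#6 values 1 <= 3 <= 26 — holds.
#7 3 / 3 = 1, so 3 divides 3 — holds.
#8 values 1, 3, 28 are pairwise distinct — holds.
#9 zeta * eta = 19 * 17 = 323, not 321 — does not hold.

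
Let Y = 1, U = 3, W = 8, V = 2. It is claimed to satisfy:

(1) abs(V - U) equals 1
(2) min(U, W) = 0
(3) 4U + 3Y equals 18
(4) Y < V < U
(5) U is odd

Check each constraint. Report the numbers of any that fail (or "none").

(1) abs(2 - 3) = 1  yes
(2) min(3, 8) = 3, not 0  no
(3) 4U + 3Y = 4(3) + 3(1) = 15, not 18  no
(4) values 1 < 2 < 3  yes
(5) U = 3 is odd  yes

Violated: 2, 3.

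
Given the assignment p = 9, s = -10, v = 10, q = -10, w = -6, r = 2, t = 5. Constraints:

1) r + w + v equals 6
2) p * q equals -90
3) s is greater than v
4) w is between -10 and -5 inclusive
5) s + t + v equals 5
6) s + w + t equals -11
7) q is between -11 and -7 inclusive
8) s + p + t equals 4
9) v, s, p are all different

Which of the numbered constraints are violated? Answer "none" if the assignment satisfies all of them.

Constraint 3 does not hold.

1) r + w + v = 2 + (-6) + 10 = 6 — holds.
2) p * q = 9 * (-10) = -90 — holds.
3) s = -10, v = 10; -10 ≤ 10 (want >) — fails.
4) w = -6 lies in [-10, -5] — holds.
5) s + t + v = -10 + 5 + 10 = 5 — holds.
6) s + w + t = -10 + (-6) + 5 = -11 — holds.
7) q = -10 lies in [-11, -7] — holds.
8) s + p + t = -10 + 9 + 5 = 4 — holds.
9) values 10, -10, 9 are pairwise distinct — holds.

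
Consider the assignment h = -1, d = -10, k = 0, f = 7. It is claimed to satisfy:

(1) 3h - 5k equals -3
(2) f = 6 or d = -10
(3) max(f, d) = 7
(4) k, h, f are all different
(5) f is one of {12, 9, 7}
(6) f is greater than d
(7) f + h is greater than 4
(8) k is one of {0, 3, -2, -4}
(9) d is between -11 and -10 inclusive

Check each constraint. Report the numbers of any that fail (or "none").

(1) 3h - 5k = 3(-1) - 5(0) = -3  holds
(2) f = 7 ≠ 6, but d = -10 = -10 (second disjunct)  holds
(3) max(7, -10) = 7  holds
(4) values 0, -1, 7 are pairwise distinct  holds
(5) f = 7 is in {12, 9, 7}  holds
(6) f = 7, d = -10; 7 > -10  holds
(7) f + h = 7 + (-1) = 6; 6 > 4  holds
(8) k = 0 is in {0, 3, -2, -4}  holds
(9) d = -10 lies in [-11, -10]  holds

None — every constraint holds.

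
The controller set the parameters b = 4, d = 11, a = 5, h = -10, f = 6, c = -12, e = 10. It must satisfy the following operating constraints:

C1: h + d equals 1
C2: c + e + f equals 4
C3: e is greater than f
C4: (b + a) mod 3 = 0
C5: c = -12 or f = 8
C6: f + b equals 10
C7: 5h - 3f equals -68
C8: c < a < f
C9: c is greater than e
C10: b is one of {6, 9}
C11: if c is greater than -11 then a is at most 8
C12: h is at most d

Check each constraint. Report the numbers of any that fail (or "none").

Constraints 9, 10 are violated.

C1: h + d = -10 + 11 = 1 — holds.
C2: c + e + f = -12 + 10 + 6 = 4 — holds.
C3: e = 10, f = 6; 10 > 6 — holds.
C4: b + a = 9; 9 mod 3 = 0 — holds.
C5: c = -12 = -12 (first disjunct) — holds.
C6: f + b = 6 + 4 = 10 — holds.
C7: 5h - 3f = 5(-10) - 3(6) = -68 — holds.
C8: values -12 < 5 < 6 — holds.
C9: c = -12, e = 10; -12 ≤ 10 (want >) — does not hold.
C10: b = 4 is not in {6, 9} — does not hold.
C11: c = -12, not > -11; antecedent false, conditional vacuously true — holds.
C12: h = -10, d = 11; -10 ≤ 11 — holds.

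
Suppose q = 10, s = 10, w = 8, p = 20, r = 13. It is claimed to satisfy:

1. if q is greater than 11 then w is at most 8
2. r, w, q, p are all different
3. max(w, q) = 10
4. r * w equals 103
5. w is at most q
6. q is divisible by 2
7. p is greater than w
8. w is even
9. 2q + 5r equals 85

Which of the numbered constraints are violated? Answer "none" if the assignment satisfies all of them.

No — constraint 4 is not satisfied.

1. q = 10, not > 11; antecedent false, conditional vacuously true  holds
2. values 13, 8, 10, 20 are pairwise distinct  holds
3. max(8, 10) = 10  holds
4. r * w = 13 * 8 = 104, not 103  fails
5. w = 8, q = 10; 8 ≤ 10  holds
6. 10 / 2 = 5, so 2 divides 10  holds
7. p = 20, w = 8; 20 > 8  holds
8. w = 8 is even  holds
9. 2q + 5r = 2(10) + 5(13) = 85  holds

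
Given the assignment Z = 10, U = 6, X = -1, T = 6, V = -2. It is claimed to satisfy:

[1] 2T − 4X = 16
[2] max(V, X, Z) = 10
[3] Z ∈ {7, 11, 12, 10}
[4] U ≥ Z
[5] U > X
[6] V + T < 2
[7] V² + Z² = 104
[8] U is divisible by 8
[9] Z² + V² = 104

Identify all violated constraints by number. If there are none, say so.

[1] 2T − 4X = 2(6) − 4(-1) = 16  OK
[2] max(-2, -1, 10) = 10  OK
[3] Z = 10 is in {7, 11, 12, 10}  OK
[4] U = 6, Z = 10; 6 < 10 (want ≥)  FAIL
[5] U = 6, X = -1; 6 > -1  OK
[6] V + T = -2 + 6 = 4; 4 ≥ 2, bound 2 not met  FAIL
[7] V² + Z² = (-2)² + 10² = 4 + 100 = 104  OK
[8] 6 = 8×0 + 6, so 8 does not divide 6  FAIL
[9] Z² + V² = 10² + (-2)² = 100 + 4 = 104  OK

The assignment fails constraints 4, 6, 8.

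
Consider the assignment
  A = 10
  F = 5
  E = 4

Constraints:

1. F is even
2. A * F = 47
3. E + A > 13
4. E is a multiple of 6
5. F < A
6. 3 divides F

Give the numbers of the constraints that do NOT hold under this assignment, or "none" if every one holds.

1. F = 5 is odd — fails.
2. A * F = 10 * 5 = 50, not 47 — fails.
3. E + A = 4 + 10 = 14; 14 > 13 — holds.
4. 4 = 6*0 + 4, so 6 does not divide 4 — fails.
5. F = 5, A = 10; 5 < 10 — holds.
6. 5 = 3*1 + 2, so 3 does not divide 5 — fails.

No — constraints 1, 2, 4, and 6 are not satisfied.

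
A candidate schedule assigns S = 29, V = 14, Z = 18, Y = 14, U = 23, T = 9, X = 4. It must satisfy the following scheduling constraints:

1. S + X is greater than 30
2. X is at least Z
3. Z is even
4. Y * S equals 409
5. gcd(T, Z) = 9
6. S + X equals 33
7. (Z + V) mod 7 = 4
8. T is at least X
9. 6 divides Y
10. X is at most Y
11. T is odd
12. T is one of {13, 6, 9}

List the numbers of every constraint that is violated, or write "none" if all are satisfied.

Constraints 2, 4, 9 are violated.

1. S + X = 29 + 4 = 33; 33 > 30  ✓
2. X = 4, Z = 18; 4 < 18 (want ≥)  ✗
3. Z = 18 is even  ✓
4. Y * S = 14 * 29 = 406, not 409  ✗
5. gcd(9, 18) = 9  ✓
6. S + X = 29 + 4 = 33  ✓
7. Z + V = 32; 32 mod 7 = 4  ✓
8. T = 9, X = 4; 9 ≥ 4  ✓
9. 14 = 6*2 + 2, so 6 does not divide 14  ✗
10. X = 4, Y = 14; 4 ≤ 14  ✓
11. T = 9 is odd  ✓
12. T = 9 is in {13, 6, 9}  ✓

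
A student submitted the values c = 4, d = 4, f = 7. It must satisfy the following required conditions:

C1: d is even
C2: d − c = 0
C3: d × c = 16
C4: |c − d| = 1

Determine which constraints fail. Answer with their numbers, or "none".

Constraint 4 is violated.

C1: d = 4 is even — holds.
C2: d − c = 4 − 4 = 0 — holds.
C3: d × c = 4 × 4 = 16 — holds.
C4: |4 − 4| = 0, not 1 — fails.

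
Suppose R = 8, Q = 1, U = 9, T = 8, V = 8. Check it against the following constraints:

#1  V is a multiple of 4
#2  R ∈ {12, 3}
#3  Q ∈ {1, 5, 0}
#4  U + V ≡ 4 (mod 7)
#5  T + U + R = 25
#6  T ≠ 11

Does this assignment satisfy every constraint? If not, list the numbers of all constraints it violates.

Constraints 2, 4 are violated.

#1 8 / 4 = 2, so 4 divides 8 — holds.
#2 R = 8 is not in {12, 3} — does not hold.
#3 Q = 1 is in {1, 5, 0} — holds.
#4 U + V = 17; 17 mod 7 = 3, not 4 — does not hold.
#5 T + U + R = 8 + 9 + 8 = 25 — holds.
#6 T = 8, and 8 ≠ 11 — holds.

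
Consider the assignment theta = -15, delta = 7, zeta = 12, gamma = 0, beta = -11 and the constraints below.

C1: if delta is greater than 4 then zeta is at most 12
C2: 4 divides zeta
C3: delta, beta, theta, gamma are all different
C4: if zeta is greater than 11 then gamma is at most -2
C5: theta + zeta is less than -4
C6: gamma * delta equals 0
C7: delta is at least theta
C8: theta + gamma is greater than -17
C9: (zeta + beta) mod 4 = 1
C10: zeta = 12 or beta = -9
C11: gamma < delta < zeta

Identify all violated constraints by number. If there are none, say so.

C1: delta = 7 > 4, so we need zeta ≤ 12; zeta = 12 ≤ 12 — OK.
C2: 12 / 4 = 3, so 4 divides 12 — OK.
C3: values 7, -11, -15, 0 are pairwise distinct — OK.
C4: zeta = 12 > 11, so we need gamma ≤ -2; but gamma = 0 > -2 — violated.
C5: theta + zeta = -15 + 12 = -3; -3 ≥ -4, bound -4 not met — violated.
C6: gamma * delta = 0 * 7 = 0 — OK.
C7: delta = 7, theta = -15; 7 ≥ -15 — OK.
C8: theta + gamma = -15 + 0 = -15; -15 > -17 — OK.
C9: zeta + beta = 1; 1 mod 4 = 1 — OK.
C10: zeta = 12 = 12 (first disjunct) — OK.
C11: values 0 < 7 < 12 — OK.

No — constraints 4, 5 are not satisfied.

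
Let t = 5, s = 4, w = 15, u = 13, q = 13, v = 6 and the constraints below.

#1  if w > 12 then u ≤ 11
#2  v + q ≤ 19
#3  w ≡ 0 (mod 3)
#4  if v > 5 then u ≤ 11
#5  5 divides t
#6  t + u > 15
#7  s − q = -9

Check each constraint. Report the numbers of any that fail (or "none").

#1 w = 15 > 12, so we need u ≤ 11; but u = 13 > 11  FAIL
#2 v + q = 6 + 13 = 19; 19 ≤ 19  OK
#3 15 mod 3 = 0  OK
#4 v = 6 > 5, so we need u ≤ 11; but u = 13 > 11  FAIL
#5 5 / 5 = 1, so 5 divides 5  OK
#6 t + u = 5 + 13 = 18; 18 > 15  OK
#7 s − q = 4 − 13 = -9  OK

Constraints 1 and 4 are violated.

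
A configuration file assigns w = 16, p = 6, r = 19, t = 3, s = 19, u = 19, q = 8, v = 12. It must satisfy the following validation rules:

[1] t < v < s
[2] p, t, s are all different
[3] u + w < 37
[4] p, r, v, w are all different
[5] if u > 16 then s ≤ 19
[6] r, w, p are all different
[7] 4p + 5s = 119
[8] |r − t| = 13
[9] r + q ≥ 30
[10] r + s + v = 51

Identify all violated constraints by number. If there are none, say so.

Constraints 8, 9, and 10 do not hold.

[1] values 3 < 12 < 19  ✓
[2] values 6, 3, 19 are pairwise distinct  ✓
[3] u + w = 19 + 16 = 35; 35 < 37  ✓
[4] values 6, 19, 12, 16 are pairwise distinct  ✓
[5] u = 19 > 16, so we need s ≤ 19; s = 19 ≤ 19  ✓
[6] values 19, 16, 6 are pairwise distinct  ✓
[7] 4p + 5s = 4(6) + 5(19) = 119  ✓
[8] |19 − 3| = 16, not 13  ✗
[9] r + q = 19 + 8 = 27; 27 < 30, bound 30 not met  ✗
[10] r + s + v = 19 + 19 + 12 = 50, not 51  ✗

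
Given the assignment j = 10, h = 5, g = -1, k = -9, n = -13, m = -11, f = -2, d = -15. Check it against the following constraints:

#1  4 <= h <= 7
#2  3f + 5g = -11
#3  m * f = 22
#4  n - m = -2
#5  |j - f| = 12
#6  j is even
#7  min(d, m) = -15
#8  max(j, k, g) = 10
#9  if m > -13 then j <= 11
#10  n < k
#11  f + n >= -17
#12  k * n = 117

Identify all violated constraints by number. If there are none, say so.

None — every constraint holds.

#1 h = 5 lies in [4, 7] — OK.
#2 3f + 5g = 3(-2) + 5(-1) = -11 — OK.
#3 m * f = -11 * (-2) = 22 — OK.
#4 n - m = -13 - (-11) = -2 — OK.
#5 |10 - (-2)| = 12 — OK.
#6 j = 10 is even — OK.
#7 min(-15, -11) = -15 — OK.
#8 max(10, -9, -1) = 10 — OK.
#9 m = -11 > -13, so we need j ≤ 11; j = 10 ≤ 11 — OK.
#10 n = -13, k = -9; -13 < -9 — OK.
#11 f + n = -2 + (-13) = -15; -15 ≥ -17 — OK.
#12 k * n = -9 * (-13) = 117 — OK.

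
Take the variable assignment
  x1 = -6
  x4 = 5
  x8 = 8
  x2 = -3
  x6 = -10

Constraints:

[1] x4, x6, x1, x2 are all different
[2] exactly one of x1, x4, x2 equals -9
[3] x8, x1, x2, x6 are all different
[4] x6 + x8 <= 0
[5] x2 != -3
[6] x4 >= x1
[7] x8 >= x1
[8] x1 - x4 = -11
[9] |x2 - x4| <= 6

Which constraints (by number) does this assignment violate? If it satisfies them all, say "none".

[1] values 5, -10, -6, -3 are pairwise distinct — OK.
[2] x1=-6, x4=5, x2=-3; 0 of them equal -9, not exactly one — violated.
[3] values 8, -6, -3, -10 are pairwise distinct — OK.
[4] x6 + x8 = -10 + 8 = -2; -2 ≤ 0 — OK.
[5] x2 = -3, but -3 is required to differ — violated.
[6] x4 = 5, x1 = -6; 5 ≥ -6 — OK.
[7] x8 = 8, x1 = -6; 8 ≥ -6 — OK.
[8] x1 - x4 = -6 - 5 = -11 — OK.
[9] |-3 - 5| = 8; 8 > 6, exceeds bound 6 — violated.

No — constraints 2, 5, and 9 are not satisfied.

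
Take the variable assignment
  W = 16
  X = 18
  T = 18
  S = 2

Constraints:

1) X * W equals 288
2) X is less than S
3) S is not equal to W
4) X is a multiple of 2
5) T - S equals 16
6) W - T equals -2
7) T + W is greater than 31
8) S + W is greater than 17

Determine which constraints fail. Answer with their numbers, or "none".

1) X * W = 18 * 16 = 288 — holds.
2) X = 18, S = 2; 18 ≥ 2 (want <) — does not hold.
3) S = 2, W = 16; distinct — holds.
4) 18 / 2 = 9, so 2 divides 18 — holds.
5) T - S = 18 - 2 = 16 — holds.
6) W - T = 16 - 18 = -2 — holds.
7) T + W = 18 + 16 = 34; 34 > 31 — holds.
8) S + W = 2 + 16 = 18; 18 > 17 — holds.

Constraint 2 does not hold.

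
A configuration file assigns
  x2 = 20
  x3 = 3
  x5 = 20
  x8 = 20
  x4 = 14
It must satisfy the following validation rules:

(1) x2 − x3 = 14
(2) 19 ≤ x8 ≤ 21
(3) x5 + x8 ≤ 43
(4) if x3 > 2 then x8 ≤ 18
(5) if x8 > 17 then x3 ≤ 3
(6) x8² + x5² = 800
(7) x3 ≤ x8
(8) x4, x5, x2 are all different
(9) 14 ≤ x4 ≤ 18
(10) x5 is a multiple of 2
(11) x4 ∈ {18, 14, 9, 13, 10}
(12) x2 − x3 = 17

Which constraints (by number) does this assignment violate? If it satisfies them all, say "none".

(1) x2 − x3 = 20 − 3 = 17, not 14 — does not hold.
(2) x8 = 20 lies in [19, 21] — holds.
(3) x5 + x8 = 20 + 20 = 40; 40 ≤ 43 — holds.
(4) x3 = 3 > 2, so we need x8 ≤ 18; but x8 = 20 > 18 — does not hold.
(5) x8 = 20 > 17, so we need x3 ≤ 3; x3 = 3 ≤ 3 — holds.
(6) x8² + x5² = 20² + 20² = 400 + 400 = 800 — holds.
(7) x3 = 3, x8 = 20; 3 ≤ 20 — holds.
(8) x5 = x2 = 20, not all different — does not hold.
(9) x4 = 14 lies in [14, 18] — holds.
(10) 20 / 2 = 10, so 2 divides 20 — holds.
(11) x4 = 14 is in {18, 14, 9, 13, 10} — holds.
(12) x2 − x3 = 20 − 3 = 17 — holds.

Violated: 1, 4, 8.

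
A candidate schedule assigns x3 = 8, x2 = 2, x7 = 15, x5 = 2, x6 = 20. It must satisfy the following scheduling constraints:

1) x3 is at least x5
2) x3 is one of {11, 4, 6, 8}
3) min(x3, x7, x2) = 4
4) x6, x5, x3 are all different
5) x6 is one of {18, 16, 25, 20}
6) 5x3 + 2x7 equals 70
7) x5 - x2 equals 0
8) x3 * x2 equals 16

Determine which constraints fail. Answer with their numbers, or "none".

No — constraint 3 is not satisfied.

1) x3 = 8, x5 = 2; 8 ≥ 2 — holds.
2) x3 = 8 is in {11, 4, 6, 8} — holds.
3) min(8, 15, 2) = 2, not 4 — fails.
4) values 20, 2, 8 are pairwise distinct — holds.
5) x6 = 20 is in {18, 16, 25, 20} — holds.
6) 5x3 + 2x7 = 5(8) + 2(15) = 70 — holds.
7) x5 - x2 = 2 - 2 = 0 — holds.
8) x3 * x2 = 8 * 2 = 16 — holds.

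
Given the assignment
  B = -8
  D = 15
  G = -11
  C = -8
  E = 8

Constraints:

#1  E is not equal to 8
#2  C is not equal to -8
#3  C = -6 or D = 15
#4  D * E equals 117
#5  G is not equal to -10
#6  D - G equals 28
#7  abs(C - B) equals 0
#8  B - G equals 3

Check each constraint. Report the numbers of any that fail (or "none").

Violated: 1, 2, 4, and 6.

#1 E = 8, but 8 is required to differ — does not hold.
#2 C = -8, but -8 is required to differ — does not hold.
#3 C = -8 ≠ -6, but D = 15 = 15 (second disjunct) — holds.
#4 D * E = 15 * 8 = 120, not 117 — does not hold.
#5 G = -11, and -11 ≠ -10 — holds.
#6 D - G = 15 - (-11) = 26, not 28 — does not hold.
#7 abs(-8 - (-8)) = 0 — holds.
#8 B - G = -8 - (-11) = 3 — holds.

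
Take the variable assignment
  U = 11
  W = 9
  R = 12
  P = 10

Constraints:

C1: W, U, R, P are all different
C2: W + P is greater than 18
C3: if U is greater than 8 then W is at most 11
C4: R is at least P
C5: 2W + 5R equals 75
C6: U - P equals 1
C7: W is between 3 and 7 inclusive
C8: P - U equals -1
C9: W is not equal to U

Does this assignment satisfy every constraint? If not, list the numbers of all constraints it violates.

Constraints 5, 7 do not hold.

C1: values 9, 11, 12, 10 are pairwise distinct — holds.
C2: W + P = 9 + 10 = 19; 19 > 18 — holds.
C3: U = 11 > 8, so we need W ≤ 11; W = 9 ≤ 11 — holds.
C4: R = 12, P = 10; 12 ≥ 10 — holds.
C5: 2W + 5R = 2(9) + 5(12) = 78, not 75 — fails.
C6: U - P = 11 - 10 = 1 — holds.
C7: W = 9 is outside [3, 7] — fails.
C8: P - U = 10 - 11 = -1 — holds.
C9: W = 9, U = 11; distinct — holds.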